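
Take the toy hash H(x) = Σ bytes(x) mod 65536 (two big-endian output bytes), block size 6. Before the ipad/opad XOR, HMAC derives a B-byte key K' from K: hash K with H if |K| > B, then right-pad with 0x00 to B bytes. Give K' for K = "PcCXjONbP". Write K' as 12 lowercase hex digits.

|K| = 9 > B = 6, so first hash the key.
H(K): sum = 80+99+67+88+106+79+78+98+80 = 775 → 03 07.
Zero-pad H(K) = 03 07 to 6 bytes: K' = 03 07 00 00 00 00.

030700000000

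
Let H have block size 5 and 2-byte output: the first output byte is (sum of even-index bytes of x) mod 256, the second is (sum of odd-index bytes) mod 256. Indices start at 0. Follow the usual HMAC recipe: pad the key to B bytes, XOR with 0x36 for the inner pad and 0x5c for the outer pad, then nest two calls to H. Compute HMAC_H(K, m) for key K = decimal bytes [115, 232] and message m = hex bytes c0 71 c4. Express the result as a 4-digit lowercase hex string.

7f32

Key decimal bytes [115, 232] = 73 e8 is 2 bytes ≤ B = 5; zero-pad to 5 bytes: K' = 73 e8 00 00 00.
K' ⊕ ipad = 45 de 36 36 36.  K' ⊕ opad = 2f b4 5c 5c 5c.
Inner input = (K'⊕ipad) ∥ m = 45 de 36 36 36 ∥ c0 71 c4.
Inner hash: even-index sum = 290 mod 256 = 34; odd-index sum = 664 mod 256 = 152 → 22 98.
Outer input = (K'⊕opad) ∥ inner = 2f b4 5c 5c 5c ∥ 22 98.
Outer hash (tag): even-index sum = 383 mod 256 = 127; odd-index sum = 306 mod 256 = 50 → 7f 32.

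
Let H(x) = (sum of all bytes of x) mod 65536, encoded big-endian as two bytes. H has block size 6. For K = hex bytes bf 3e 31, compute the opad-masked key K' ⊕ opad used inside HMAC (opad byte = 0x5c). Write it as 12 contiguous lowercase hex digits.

e3626d5c5c5c

Key hex bytes bf 3e 31 is 3 bytes ≤ B = 6; zero-pad to 6 bytes: K' = bf 3e 31 00 00 00.
XOR each byte with 0x5c: bf⊕5c=e3, 3e⊕5c=62, 31⊕5c=6d, 00⊕5c=5c, 00⊕5c=5c, 00⊕5c=5c.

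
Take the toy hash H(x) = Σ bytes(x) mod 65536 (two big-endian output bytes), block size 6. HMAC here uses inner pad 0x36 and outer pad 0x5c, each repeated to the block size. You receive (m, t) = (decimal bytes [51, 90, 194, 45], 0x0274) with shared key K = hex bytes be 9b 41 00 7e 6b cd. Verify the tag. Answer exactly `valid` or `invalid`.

invalid

Key hex bytes be 9b 41 00 7e 6b cd is 7 bytes > B = 6, so hash it first: H(key) = 03 50, then zero-pad to 6 bytes: K' = 03 50 00 00 00 00.
K' ⊕ ipad = 35 66 36 36 36 36; K' ⊕ opad = 5f 0c 5c 5c 5c 5c.
Inner hash: sum = 53+102+54+54+54+54+51+90+194+45 = 751 → 02 ef.
Outer hash (recomputed tag): sum = 95+12+92+92+92+92+2+239 = 716 → 02 cc.
Recomputed tag = 02cc; claimed = 0274 → mismatch.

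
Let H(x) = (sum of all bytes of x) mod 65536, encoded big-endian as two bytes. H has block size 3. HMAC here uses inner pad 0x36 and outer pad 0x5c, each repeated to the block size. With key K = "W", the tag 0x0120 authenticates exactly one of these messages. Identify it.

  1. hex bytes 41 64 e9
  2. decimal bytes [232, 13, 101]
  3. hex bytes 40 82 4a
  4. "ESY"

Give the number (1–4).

1

Key "W" = 57 is 1 byte ≤ B = 3; zero-pad to 3 bytes: K' = 57 00 00.
K' ⊕ ipad = 61 36 36; K' ⊕ opad = 0b 5c 5c.
m1: inner = H(61 36 36 41 64 e9) = 02 5b; tag = H(0b 5c 5c 02 5b) = 0120 ← matches
m2: inner = H(61 36 36 e8 0d 65) = 02 27; tag = H(0b 5c 5c 02 27) = 00ec
m3: inner = H(61 36 36 40 82 4a) = 01 d9; tag = H(0b 5c 5c 01 d9) = 019d
m4: inner = H(61 36 36 45 53 59) = 01 be; tag = H(0b 5c 5c 01 be) = 0182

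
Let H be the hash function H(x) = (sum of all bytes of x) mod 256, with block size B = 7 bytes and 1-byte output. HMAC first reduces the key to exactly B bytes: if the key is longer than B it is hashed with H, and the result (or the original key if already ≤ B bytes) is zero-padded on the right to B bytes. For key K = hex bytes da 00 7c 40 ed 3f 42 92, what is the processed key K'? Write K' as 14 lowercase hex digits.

96000000000000

|K| = 8 > B = 7, so first hash the key.
H(K): sum = 218+0+124+64+237+63+66+146 = 918; mod 256 = 150 → 96.
Zero-pad H(K) = 96 to 7 bytes: K' = 96 00 00 00 00 00 00.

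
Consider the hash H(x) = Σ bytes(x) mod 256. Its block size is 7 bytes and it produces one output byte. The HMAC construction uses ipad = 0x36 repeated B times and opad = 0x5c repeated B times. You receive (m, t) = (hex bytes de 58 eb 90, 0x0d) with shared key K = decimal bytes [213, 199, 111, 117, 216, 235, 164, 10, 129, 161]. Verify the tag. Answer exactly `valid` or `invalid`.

invalid

Key decimal bytes [213, 199, 111, 117, 216, 235, 164, 10, 129, 161] = d5 c7 6f 75 d8 eb a4 0a 81 a1 is 10 bytes > B = 7, so hash it first: H(key) = 13, then zero-pad to 7 bytes: K' = 13 00 00 00 00 00 00.
K' ⊕ ipad = 25 36 36 36 36 36 36; K' ⊕ opad = 4f 5c 5c 5c 5c 5c 5c.
Inner hash: sum = 37+54+54+54+54+54+54+222+88+235+144 = 1050; mod 256 = 26 → 1a.
Outer hash (recomputed tag): sum = 79+92+92+92+92+92+92+26 = 657; mod 256 = 145 → 91.
Recomputed tag = 91; claimed = 0d → mismatch.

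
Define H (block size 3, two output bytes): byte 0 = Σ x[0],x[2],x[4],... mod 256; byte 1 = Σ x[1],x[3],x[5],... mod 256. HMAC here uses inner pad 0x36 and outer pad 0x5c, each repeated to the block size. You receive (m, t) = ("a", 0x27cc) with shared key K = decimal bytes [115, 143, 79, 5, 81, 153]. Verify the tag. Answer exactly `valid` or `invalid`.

valid

Key decimal bytes [115, 143, 79, 5, 81, 153] = 73 8f 4f 05 51 99 is 6 bytes > B = 3, so hash it first: H(key) = 13 2d, then zero-pad to 3 bytes: K' = 13 2d 00.
K' ⊕ ipad = 25 1b 36; K' ⊕ opad = 4f 71 5c.
Inner hash: even-index sum = 91 mod 256 = 91; odd-index sum = 124 mod 256 = 124 → 5b 7c.
Outer hash (recomputed tag): even-index sum = 295 mod 256 = 39; odd-index sum = 204 mod 256 = 204 → 27 cc.
Recomputed tag = 27cc; claimed = 27cc → match.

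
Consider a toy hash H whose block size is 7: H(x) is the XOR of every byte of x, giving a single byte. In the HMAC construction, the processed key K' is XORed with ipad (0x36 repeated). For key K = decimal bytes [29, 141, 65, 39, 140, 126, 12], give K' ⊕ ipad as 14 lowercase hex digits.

Key decimal bytes [29, 141, 65, 39, 140, 126, 12] = 1d 8d 41 27 8c 7e 0c is exactly B = 7 bytes: K' = 1d 8d 41 27 8c 7e 0c.
XOR each byte with 0x36: 1d⊕36=2b, 8d⊕36=bb, 41⊕36=77, 27⊕36=11, 8c⊕36=ba, 7e⊕36=48, 0c⊕36=3a.

2bbb7711ba483a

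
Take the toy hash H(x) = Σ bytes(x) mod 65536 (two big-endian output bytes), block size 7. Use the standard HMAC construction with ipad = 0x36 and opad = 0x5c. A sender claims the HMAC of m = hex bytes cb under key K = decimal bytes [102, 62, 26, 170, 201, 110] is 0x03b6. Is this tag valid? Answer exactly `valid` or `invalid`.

Key decimal bytes [102, 62, 26, 170, 201, 110] = 66 3e 1a aa c9 6e is 6 bytes ≤ B = 7; zero-pad to 7 bytes: K' = 66 3e 1a aa c9 6e 00.
K' ⊕ ipad = 50 08 2c 9c ff 58 36; K' ⊕ opad = 3a 62 46 f6 95 32 5c.
Inner hash: sum = 80+8+44+156+255+88+54+203 = 888 → 03 78.
Outer hash (recomputed tag): sum = 58+98+70+246+149+50+92+3+120 = 886 → 03 76.
Recomputed tag = 0376; claimed = 03b6 → mismatch.

invalid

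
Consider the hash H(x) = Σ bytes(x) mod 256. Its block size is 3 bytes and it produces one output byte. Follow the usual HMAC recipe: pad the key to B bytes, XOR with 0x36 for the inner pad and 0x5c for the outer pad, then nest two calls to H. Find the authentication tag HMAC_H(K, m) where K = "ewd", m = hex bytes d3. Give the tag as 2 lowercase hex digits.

Key "ewd" = 65 77 64 is exactly B = 3 bytes: K' = 65 77 64.
K' ⊕ ipad = 53 41 52.  K' ⊕ opad = 39 2b 38.
Inner input = (K'⊕ipad) ∥ m = 53 41 52 ∥ d3.
Inner hash: sum = 83+65+82+211 = 441; mod 256 = 185 → b9.
Outer input = (K'⊕opad) ∥ inner = 39 2b 38 ∥ b9.
Outer hash (tag): sum = 57+43+56+185 = 341; mod 256 = 85 → 55.

55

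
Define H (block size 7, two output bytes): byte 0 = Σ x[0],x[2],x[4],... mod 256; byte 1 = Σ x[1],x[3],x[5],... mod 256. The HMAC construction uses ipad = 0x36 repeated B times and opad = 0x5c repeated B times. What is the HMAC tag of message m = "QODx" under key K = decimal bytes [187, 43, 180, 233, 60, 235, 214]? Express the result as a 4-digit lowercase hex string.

Key decimal bytes [187, 43, 180, 233, 60, 235, 214] = bb 2b b4 e9 3c eb d6 is exactly B = 7 bytes: K' = bb 2b b4 e9 3c eb d6.
K' ⊕ ipad = 8d 1d 82 df 0a dd e0.  K' ⊕ opad = e7 77 e8 b5 60 b7 8a.
Inner input = (K'⊕ipad) ∥ m = 8d 1d 82 df 0a dd e0 ∥ 51 4f 44 78.
Inner hash: even-index sum = 704 mod 256 = 192; odd-index sum = 622 mod 256 = 110 → c0 6e.
Outer input = (K'⊕opad) ∥ inner = e7 77 e8 b5 60 b7 8a ∥ c0 6e.
Outer hash (tag): even-index sum = 807 mod 256 = 39; odd-index sum = 675 mod 256 = 163 → 27 a3.

27a3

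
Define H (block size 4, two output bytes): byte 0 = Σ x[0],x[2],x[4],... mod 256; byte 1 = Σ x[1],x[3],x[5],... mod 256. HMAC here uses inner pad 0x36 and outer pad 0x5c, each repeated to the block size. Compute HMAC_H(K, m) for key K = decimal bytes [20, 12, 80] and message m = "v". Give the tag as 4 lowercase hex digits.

521c

Key decimal bytes [20, 12, 80] = 14 0c 50 is 3 bytes ≤ B = 4; zero-pad to 4 bytes: K' = 14 0c 50 00.
K' ⊕ ipad = 22 3a 66 36.  K' ⊕ opad = 48 50 0c 5c.
Inner input = (K'⊕ipad) ∥ m = 22 3a 66 36 ∥ 76.
Inner hash: even-index sum = 254 mod 256 = 254; odd-index sum = 112 mod 256 = 112 → fe 70.
Outer input = (K'⊕opad) ∥ inner = 48 50 0c 5c ∥ fe 70.
Outer hash (tag): even-index sum = 338 mod 256 = 82; odd-index sum = 284 mod 256 = 28 → 52 1c.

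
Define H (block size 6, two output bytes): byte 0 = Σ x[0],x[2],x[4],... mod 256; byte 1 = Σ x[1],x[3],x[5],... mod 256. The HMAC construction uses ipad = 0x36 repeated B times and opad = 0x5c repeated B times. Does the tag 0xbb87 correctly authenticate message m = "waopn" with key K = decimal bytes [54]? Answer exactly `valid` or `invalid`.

Key decimal bytes [54] = 36 is 1 byte ≤ B = 6; zero-pad to 6 bytes: K' = 36 00 00 00 00 00.
K' ⊕ ipad = 00 36 36 36 36 36; K' ⊕ opad = 6a 5c 5c 5c 5c 5c.
Inner hash: even-index sum = 448 mod 256 = 192; odd-index sum = 371 mod 256 = 115 → c0 73.
Outer hash (recomputed tag): even-index sum = 482 mod 256 = 226; odd-index sum = 391 mod 256 = 135 → e2 87.
Recomputed tag = e287; claimed = bb87 → mismatch.

invalid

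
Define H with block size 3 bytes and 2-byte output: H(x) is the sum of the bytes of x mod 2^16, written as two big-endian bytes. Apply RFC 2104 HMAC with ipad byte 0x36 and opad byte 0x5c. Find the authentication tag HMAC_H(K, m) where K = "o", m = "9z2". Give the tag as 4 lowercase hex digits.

Key "o" = 6f is 1 byte ≤ B = 3; zero-pad to 3 bytes: K' = 6f 00 00.
K' ⊕ ipad = 59 36 36.  K' ⊕ opad = 33 5c 5c.
Inner input = (K'⊕ipad) ∥ m = 59 36 36 ∥ 39 7a 32.
Inner hash: sum = 89+54+54+57+122+50 = 426 → 01 aa.
Outer input = (K'⊕opad) ∥ inner = 33 5c 5c ∥ 01 aa.
Outer hash (tag): sum = 51+92+92+1+170 = 406 → 01 96.

0196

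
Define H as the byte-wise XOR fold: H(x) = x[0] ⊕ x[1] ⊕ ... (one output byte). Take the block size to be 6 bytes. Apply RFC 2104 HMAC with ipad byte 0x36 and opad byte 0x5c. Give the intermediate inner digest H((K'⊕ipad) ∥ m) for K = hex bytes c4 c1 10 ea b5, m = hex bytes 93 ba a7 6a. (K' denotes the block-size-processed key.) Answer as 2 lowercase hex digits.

ae

Key hex bytes c4 c1 10 ea b5 is 5 bytes ≤ B = 6; zero-pad to 6 bytes: K' = c4 c1 10 ea b5 00.
K' ⊕ ipad = f2 f7 26 dc 83 36.
Inner input = f2 f7 26 dc 83 36 ∥ 93 ba a7 6a.
Inner hash: XOR f2⊕f7⊕26⊕dc⊕83⊕36⊕93⊕ba⊕a7⊕6a = ae.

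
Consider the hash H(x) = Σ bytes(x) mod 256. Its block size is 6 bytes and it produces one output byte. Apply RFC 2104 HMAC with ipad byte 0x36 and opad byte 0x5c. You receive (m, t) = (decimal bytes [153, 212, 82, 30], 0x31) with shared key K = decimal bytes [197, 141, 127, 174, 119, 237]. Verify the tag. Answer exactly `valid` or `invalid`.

Key decimal bytes [197, 141, 127, 174, 119, 237] = c5 8d 7f ae 77 ed is exactly B = 6 bytes: K' = c5 8d 7f ae 77 ed.
K' ⊕ ipad = f3 bb 49 98 41 db; K' ⊕ opad = 99 d1 23 f2 2b b1.
Inner hash: sum = 243+187+73+152+65+219+153+212+82+30 = 1416; mod 256 = 136 → 88.
Outer hash (recomputed tag): sum = 153+209+35+242+43+177+136 = 995; mod 256 = 227 → e3.
Recomputed tag = e3; claimed = 31 → mismatch.

invalid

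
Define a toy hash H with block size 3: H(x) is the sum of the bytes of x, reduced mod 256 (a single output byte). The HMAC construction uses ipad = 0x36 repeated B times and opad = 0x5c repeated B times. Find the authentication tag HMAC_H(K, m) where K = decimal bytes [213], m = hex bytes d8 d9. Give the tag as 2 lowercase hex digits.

41

Key decimal bytes [213] = d5 is 1 byte ≤ B = 3; zero-pad to 3 bytes: K' = d5 00 00.
K' ⊕ ipad = e3 36 36.  K' ⊕ opad = 89 5c 5c.
Inner input = (K'⊕ipad) ∥ m = e3 36 36 ∥ d8 d9.
Inner hash: sum = 227+54+54+216+217 = 768; mod 256 = 0 → 00.
Outer input = (K'⊕opad) ∥ inner = 89 5c 5c ∥ 00.
Outer hash (tag): sum = 137+92+92+0 = 321; mod 256 = 65 → 41.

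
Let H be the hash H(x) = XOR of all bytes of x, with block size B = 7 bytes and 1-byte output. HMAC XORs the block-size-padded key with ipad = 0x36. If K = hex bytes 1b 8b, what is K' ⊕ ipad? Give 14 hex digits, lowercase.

2dbd3636363636

Key hex bytes 1b 8b is 2 bytes ≤ B = 7; zero-pad to 7 bytes: K' = 1b 8b 00 00 00 00 00.
XOR each byte with 0x36: 1b⊕36=2d, 8b⊕36=bd, 00⊕36=36, 00⊕36=36, 00⊕36=36, 00⊕36=36, 00⊕36=36.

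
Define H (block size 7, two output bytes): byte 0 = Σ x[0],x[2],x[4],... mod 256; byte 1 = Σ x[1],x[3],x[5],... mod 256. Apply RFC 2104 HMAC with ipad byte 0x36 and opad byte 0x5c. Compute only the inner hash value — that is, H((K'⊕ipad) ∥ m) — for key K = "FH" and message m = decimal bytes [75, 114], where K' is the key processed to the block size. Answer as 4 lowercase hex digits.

8435

Key "FH" = 46 48 is 2 bytes ≤ B = 7; zero-pad to 7 bytes: K' = 46 48 00 00 00 00 00.
K' ⊕ ipad = 70 7e 36 36 36 36 36.
Inner input = 70 7e 36 36 36 36 36 ∥ 4b 72.
Inner hash: even-index sum = 388 mod 256 = 132; odd-index sum = 309 mod 256 = 53 → 84 35.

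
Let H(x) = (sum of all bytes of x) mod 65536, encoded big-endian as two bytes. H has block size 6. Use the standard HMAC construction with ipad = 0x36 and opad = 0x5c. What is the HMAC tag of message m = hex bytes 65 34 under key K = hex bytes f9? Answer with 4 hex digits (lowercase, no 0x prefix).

Key hex bytes f9 is 1 byte ≤ B = 6; zero-pad to 6 bytes: K' = f9 00 00 00 00 00.
K' ⊕ ipad = cf 36 36 36 36 36.  K' ⊕ opad = a5 5c 5c 5c 5c 5c.
Inner input = (K'⊕ipad) ∥ m = cf 36 36 36 36 36 ∥ 65 34.
Inner hash: sum = 207+54+54+54+54+54+101+52 = 630 → 02 76.
Outer input = (K'⊕opad) ∥ inner = a5 5c 5c 5c 5c 5c ∥ 02 76.
Outer hash (tag): sum = 165+92+92+92+92+92+2+118 = 745 → 02 e9.

02e9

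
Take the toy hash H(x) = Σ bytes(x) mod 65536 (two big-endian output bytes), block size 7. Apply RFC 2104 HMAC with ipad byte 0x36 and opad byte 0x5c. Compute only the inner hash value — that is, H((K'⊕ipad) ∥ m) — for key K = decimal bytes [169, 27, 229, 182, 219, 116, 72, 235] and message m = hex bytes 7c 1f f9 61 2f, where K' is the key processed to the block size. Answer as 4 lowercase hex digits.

Key decimal bytes [169, 27, 229, 182, 219, 116, 72, 235] = a9 1b e5 b6 db 74 48 eb is 8 bytes > B = 7, so hash it first: H(key) = 04 e1, then zero-pad to 7 bytes: K' = 04 e1 00 00 00 00 00.
K' ⊕ ipad = 32 d7 36 36 36 36 36.
Inner input = 32 d7 36 36 36 36 36 ∥ 7c 1f f9 61 2f.
Inner hash: sum = 50+215+54+54+54+54+54+124+31+249+97+47 = 1083 → 04 3b.

043b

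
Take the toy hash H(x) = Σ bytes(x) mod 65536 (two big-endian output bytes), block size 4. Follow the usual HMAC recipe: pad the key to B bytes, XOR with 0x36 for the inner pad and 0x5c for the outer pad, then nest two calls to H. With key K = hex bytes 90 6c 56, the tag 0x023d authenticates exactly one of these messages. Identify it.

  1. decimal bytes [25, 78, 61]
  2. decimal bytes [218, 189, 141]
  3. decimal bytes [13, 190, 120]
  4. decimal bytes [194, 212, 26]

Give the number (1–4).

Key hex bytes 90 6c 56 is 3 bytes ≤ B = 4; zero-pad to 4 bytes: K' = 90 6c 56 00.
K' ⊕ ipad = a6 5a 60 36; K' ⊕ opad = cc 30 0a 5c.
m1: inner = H(a6 5a 60 36 19 4e 3d) = 02 3a; tag = H(cc 30 0a 5c 02 3a) = 019e
m2: inner = H(a6 5a 60 36 da bd 8d) = 03 ba; tag = H(cc 30 0a 5c 03 ba) = 021f
m3: inner = H(a6 5a 60 36 0d be 78) = 02 d9; tag = H(cc 30 0a 5c 02 d9) = 023d ← matches
m4: inner = H(a6 5a 60 36 c2 d4 1a) = 03 46; tag = H(cc 30 0a 5c 03 46) = 01ab

3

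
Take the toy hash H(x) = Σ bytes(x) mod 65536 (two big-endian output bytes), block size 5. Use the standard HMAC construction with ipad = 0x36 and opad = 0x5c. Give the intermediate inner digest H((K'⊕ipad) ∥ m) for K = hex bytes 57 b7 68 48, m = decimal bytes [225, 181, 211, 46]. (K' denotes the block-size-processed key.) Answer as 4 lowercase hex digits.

048b

Key hex bytes 57 b7 68 48 is 4 bytes ≤ B = 5; zero-pad to 5 bytes: K' = 57 b7 68 48 00.
K' ⊕ ipad = 61 81 5e 7e 36.
Inner input = 61 81 5e 7e 36 ∥ e1 b5 d3 2e.
Inner hash: sum = 97+129+94+126+54+225+181+211+46 = 1163 → 04 8b.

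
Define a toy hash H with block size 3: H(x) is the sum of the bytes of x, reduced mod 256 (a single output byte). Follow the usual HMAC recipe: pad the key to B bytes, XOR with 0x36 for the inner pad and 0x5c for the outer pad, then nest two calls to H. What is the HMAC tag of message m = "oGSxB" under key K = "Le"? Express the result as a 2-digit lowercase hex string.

6b

Key "Le" = 4c 65 is 2 bytes ≤ B = 3; zero-pad to 3 bytes: K' = 4c 65 00.
K' ⊕ ipad = 7a 53 36.  K' ⊕ opad = 10 39 5c.
Inner input = (K'⊕ipad) ∥ m = 7a 53 36 ∥ 6f 47 53 78 42.
Inner hash: sum = 122+83+54+111+71+83+120+66 = 710; mod 256 = 198 → c6.
Outer input = (K'⊕opad) ∥ inner = 10 39 5c ∥ c6.
Outer hash (tag): sum = 16+57+92+198 = 363; mod 256 = 107 → 6b.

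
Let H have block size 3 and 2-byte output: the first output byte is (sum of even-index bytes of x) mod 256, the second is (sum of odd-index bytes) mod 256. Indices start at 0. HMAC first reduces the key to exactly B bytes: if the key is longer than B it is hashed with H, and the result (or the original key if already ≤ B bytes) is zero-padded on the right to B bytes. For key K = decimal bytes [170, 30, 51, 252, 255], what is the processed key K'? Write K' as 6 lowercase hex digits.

dc1a00

|K| = 5 > B = 3, so first hash the key.
H(K): even-index sum = 476 mod 256 = 220; odd-index sum = 282 mod 256 = 26 → dc 1a.
Zero-pad H(K) = dc 1a to 3 bytes: K' = dc 1a 00.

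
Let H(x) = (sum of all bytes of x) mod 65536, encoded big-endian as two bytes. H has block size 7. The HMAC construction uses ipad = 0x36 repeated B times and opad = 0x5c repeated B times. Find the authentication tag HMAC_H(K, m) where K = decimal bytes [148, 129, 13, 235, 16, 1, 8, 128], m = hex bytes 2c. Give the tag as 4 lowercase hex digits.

0423

Key decimal bytes [148, 129, 13, 235, 16, 1, 8, 128] = 94 81 0d eb 10 01 08 80 is 8 bytes > B = 7, so hash it first: H(key) = 02 a6, then zero-pad to 7 bytes: K' = 02 a6 00 00 00 00 00.
K' ⊕ ipad = 34 90 36 36 36 36 36.  K' ⊕ opad = 5e fa 5c 5c 5c 5c 5c.
Inner input = (K'⊕ipad) ∥ m = 34 90 36 36 36 36 36 ∥ 2c.
Inner hash: sum = 52+144+54+54+54+54+54+44 = 510 → 01 fe.
Outer input = (K'⊕opad) ∥ inner = 5e fa 5c 5c 5c 5c 5c ∥ 01 fe.
Outer hash (tag): sum = 94+250+92+92+92+92+92+1+254 = 1059 → 04 23.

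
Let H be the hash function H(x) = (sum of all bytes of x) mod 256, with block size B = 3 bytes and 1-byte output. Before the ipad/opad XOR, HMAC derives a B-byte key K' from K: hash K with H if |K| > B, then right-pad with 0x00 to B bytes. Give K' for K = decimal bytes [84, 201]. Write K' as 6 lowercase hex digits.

Key decimal bytes [84, 201] = 54 c9 is 2 bytes ≤ B = 3; zero-pad to 3 bytes: K' = 54 c9 00.

54c900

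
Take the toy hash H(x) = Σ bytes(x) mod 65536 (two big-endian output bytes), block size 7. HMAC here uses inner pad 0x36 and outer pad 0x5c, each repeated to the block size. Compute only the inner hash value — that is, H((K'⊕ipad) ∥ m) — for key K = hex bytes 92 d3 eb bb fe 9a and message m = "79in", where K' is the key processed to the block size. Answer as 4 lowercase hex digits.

05e4

Key hex bytes 92 d3 eb bb fe 9a is 6 bytes ≤ B = 7; zero-pad to 7 bytes: K' = 92 d3 eb bb fe 9a 00.
K' ⊕ ipad = a4 e5 dd 8d c8 ac 36.
Inner input = a4 e5 dd 8d c8 ac 36 ∥ 37 39 69 6e.
Inner hash: sum = 164+229+221+141+200+172+54+55+57+105+110 = 1508 → 05 e4.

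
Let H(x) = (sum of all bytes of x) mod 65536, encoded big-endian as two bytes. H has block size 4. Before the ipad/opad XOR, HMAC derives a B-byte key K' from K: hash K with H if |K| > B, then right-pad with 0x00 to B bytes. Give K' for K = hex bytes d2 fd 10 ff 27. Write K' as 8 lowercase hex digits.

|K| = 5 > B = 4, so first hash the key.
H(K): sum = 210+253+16+255+39 = 773 → 03 05.
Zero-pad H(K) = 03 05 to 4 bytes: K' = 03 05 00 00.

03050000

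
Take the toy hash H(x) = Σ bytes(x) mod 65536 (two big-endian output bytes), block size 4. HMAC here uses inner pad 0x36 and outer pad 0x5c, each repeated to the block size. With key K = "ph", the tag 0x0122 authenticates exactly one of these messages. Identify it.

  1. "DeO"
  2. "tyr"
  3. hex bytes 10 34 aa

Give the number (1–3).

Key "ph" = 70 68 is 2 bytes ≤ B = 4; zero-pad to 4 bytes: K' = 70 68 00 00.
K' ⊕ ipad = 46 5e 36 36; K' ⊕ opad = 2c 34 5c 5c.
m1: inner = H(46 5e 36 36 44 65 4f) = 02 08; tag = H(2c 34 5c 5c 02 08) = 0122 ← matches
m2: inner = H(46 5e 36 36 74 79 72) = 02 6f; tag = H(2c 34 5c 5c 02 6f) = 0189
m3: inner = H(46 5e 36 36 10 34 aa) = 01 fe; tag = H(2c 34 5c 5c 01 fe) = 0217

1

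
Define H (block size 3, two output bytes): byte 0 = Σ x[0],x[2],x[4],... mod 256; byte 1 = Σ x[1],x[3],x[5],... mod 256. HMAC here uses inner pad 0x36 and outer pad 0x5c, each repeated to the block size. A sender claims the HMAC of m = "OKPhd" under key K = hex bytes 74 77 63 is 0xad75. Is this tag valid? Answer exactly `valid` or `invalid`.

invalid

Key hex bytes 74 77 63 is exactly B = 3 bytes: K' = 74 77 63.
K' ⊕ ipad = 42 41 55; K' ⊕ opad = 28 2b 3f.
Inner hash: even-index sum = 330 mod 256 = 74; odd-index sum = 324 mod 256 = 68 → 4a 44.
Outer hash (recomputed tag): even-index sum = 171 mod 256 = 171; odd-index sum = 117 mod 256 = 117 → ab 75.
Recomputed tag = ab75; claimed = ad75 → mismatch.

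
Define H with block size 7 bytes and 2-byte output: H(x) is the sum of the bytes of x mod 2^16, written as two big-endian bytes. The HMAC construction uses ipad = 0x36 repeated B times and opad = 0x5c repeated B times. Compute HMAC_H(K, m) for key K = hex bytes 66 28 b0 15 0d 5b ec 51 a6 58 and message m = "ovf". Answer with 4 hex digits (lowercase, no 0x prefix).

Key hex bytes 66 28 b0 15 0d 5b ec 51 a6 58 is 10 bytes > B = 7, so hash it first: H(key) = 03 f6, then zero-pad to 7 bytes: K' = 03 f6 00 00 00 00 00.
K' ⊕ ipad = 35 c0 36 36 36 36 36.  K' ⊕ opad = 5f aa 5c 5c 5c 5c 5c.
Inner input = (K'⊕ipad) ∥ m = 35 c0 36 36 36 36 36 ∥ 6f 76 66.
Inner hash: sum = 53+192+54+54+54+54+54+111+118+102 = 846 → 03 4e.
Outer input = (K'⊕opad) ∥ inner = 5f aa 5c 5c 5c 5c 5c ∥ 03 4e.
Outer hash (tag): sum = 95+170+92+92+92+92+92+3+78 = 806 → 03 26.

0326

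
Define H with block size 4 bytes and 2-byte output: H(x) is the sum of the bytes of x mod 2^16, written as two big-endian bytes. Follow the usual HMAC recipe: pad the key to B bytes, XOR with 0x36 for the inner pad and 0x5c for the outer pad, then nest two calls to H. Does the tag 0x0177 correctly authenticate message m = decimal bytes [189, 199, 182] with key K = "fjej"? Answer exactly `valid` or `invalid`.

Key "fjej" = 66 6a 65 6a is exactly B = 4 bytes: K' = 66 6a 65 6a.
K' ⊕ ipad = 50 5c 53 5c; K' ⊕ opad = 3a 36 39 36.
Inner hash: sum = 80+92+83+92+189+199+182 = 917 → 03 95.
Outer hash (recomputed tag): sum = 58+54+57+54+3+149 = 375 → 01 77.
Recomputed tag = 0177; claimed = 0177 → match.

valid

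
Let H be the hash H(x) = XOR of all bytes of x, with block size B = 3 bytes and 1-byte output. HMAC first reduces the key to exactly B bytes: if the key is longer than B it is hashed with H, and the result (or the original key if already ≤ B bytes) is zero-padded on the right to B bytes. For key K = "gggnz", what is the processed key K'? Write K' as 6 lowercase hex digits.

730000

|K| = 5 > B = 3, so first hash the key.
H(K): XOR 67⊕67⊕67⊕6e⊕7a = 73.
Zero-pad H(K) = 73 to 3 bytes: K' = 73 00 00.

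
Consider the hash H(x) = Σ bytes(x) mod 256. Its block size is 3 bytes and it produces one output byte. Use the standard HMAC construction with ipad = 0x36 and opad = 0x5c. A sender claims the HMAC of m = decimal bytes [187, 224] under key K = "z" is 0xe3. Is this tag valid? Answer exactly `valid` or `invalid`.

Key "z" = 7a is 1 byte ≤ B = 3; zero-pad to 3 bytes: K' = 7a 00 00.
K' ⊕ ipad = 4c 36 36; K' ⊕ opad = 26 5c 5c.
Inner hash: sum = 76+54+54+187+224 = 595; mod 256 = 83 → 53.
Outer hash (recomputed tag): sum = 38+92+92+83 = 305; mod 256 = 49 → 31.
Recomputed tag = 31; claimed = e3 → mismatch.

invalid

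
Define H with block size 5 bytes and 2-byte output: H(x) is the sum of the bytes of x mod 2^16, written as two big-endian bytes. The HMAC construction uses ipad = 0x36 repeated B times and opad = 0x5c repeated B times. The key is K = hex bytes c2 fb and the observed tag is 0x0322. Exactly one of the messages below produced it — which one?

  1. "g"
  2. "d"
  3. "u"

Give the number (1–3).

2

Key hex bytes c2 fb is 2 bytes ≤ B = 5; zero-pad to 5 bytes: K' = c2 fb 00 00 00.
K' ⊕ ipad = f4 cd 36 36 36; K' ⊕ opad = 9e a7 5c 5c 5c.
m1: inner = H(f4 cd 36 36 36 67) = 02 ca; tag = H(9e a7 5c 5c 5c 02 ca) = 0325
m2: inner = H(f4 cd 36 36 36 64) = 02 c7; tag = H(9e a7 5c 5c 5c 02 c7) = 0322 ← matches
m3: inner = H(f4 cd 36 36 36 75) = 02 d8; tag = H(9e a7 5c 5c 5c 02 d8) = 0333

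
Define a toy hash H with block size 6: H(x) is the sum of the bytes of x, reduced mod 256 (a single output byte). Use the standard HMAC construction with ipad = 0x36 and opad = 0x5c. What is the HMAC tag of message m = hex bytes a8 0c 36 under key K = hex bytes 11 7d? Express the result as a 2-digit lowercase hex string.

12

Key hex bytes 11 7d is 2 bytes ≤ B = 6; zero-pad to 6 bytes: K' = 11 7d 00 00 00 00.
K' ⊕ ipad = 27 4b 36 36 36 36.  K' ⊕ opad = 4d 21 5c 5c 5c 5c.
Inner input = (K'⊕ipad) ∥ m = 27 4b 36 36 36 36 ∥ a8 0c 36.
Inner hash: sum = 39+75+54+54+54+54+168+12+54 = 564; mod 256 = 52 → 34.
Outer input = (K'⊕opad) ∥ inner = 4d 21 5c 5c 5c 5c ∥ 34.
Outer hash (tag): sum = 77+33+92+92+92+92+52 = 530; mod 256 = 18 → 12.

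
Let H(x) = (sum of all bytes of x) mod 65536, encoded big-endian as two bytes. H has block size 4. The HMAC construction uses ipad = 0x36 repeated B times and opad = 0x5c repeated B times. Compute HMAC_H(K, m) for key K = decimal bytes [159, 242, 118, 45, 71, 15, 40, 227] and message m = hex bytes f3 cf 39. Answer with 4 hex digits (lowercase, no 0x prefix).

0222

Key decimal bytes [159, 242, 118, 45, 71, 15, 40, 227] = 9f f2 76 2d 47 0f 28 e3 is 8 bytes > B = 4, so hash it first: H(key) = 03 95, then zero-pad to 4 bytes: K' = 03 95 00 00.
K' ⊕ ipad = 35 a3 36 36.  K' ⊕ opad = 5f c9 5c 5c.
Inner input = (K'⊕ipad) ∥ m = 35 a3 36 36 ∥ f3 cf 39.
Inner hash: sum = 53+163+54+54+243+207+57 = 831 → 03 3f.
Outer input = (K'⊕opad) ∥ inner = 5f c9 5c 5c ∥ 03 3f.
Outer hash (tag): sum = 95+201+92+92+3+63 = 546 → 02 22.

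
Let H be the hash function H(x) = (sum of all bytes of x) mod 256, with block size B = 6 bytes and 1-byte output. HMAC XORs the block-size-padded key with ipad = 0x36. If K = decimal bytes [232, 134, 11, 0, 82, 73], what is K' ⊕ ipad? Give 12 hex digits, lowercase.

deb03d36647f

Key decimal bytes [232, 134, 11, 0, 82, 73] = e8 86 0b 00 52 49 is exactly B = 6 bytes: K' = e8 86 0b 00 52 49.
XOR each byte with 0x36: e8⊕36=de, 86⊕36=b0, 0b⊕36=3d, 00⊕36=36, 52⊕36=64, 49⊕36=7f.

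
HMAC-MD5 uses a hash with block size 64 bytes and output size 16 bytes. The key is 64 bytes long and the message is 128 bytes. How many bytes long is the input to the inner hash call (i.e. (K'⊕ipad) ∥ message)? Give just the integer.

192

Key is 64 ≤ 64 bytes, zero-padded: |K'| = 64.
Inner input = (K'⊕ipad) ∥ m → 64 + 128 = 192 bytes.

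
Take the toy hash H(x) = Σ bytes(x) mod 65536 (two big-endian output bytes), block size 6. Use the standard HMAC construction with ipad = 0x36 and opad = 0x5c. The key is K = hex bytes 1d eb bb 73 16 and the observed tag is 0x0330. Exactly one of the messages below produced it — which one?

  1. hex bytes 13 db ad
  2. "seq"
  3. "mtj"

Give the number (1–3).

2

Key hex bytes 1d eb bb 73 16 is 5 bytes ≤ B = 6; zero-pad to 6 bytes: K' = 1d eb bb 73 16 00.
K' ⊕ ipad = 2b dd 8d 45 20 36; K' ⊕ opad = 41 b7 e7 2f 4a 5c.
m1: inner = H(2b dd 8d 45 20 36 13 db ad) = 03 cb; tag = H(41 b7 e7 2f 4a 5c 03 cb) = 0382
m2: inner = H(2b dd 8d 45 20 36 73 65 71) = 03 79; tag = H(41 b7 e7 2f 4a 5c 03 79) = 0330 ← matches
m3: inner = H(2b dd 8d 45 20 36 6d 74 6a) = 03 7b; tag = H(41 b7 e7 2f 4a 5c 03 7b) = 0332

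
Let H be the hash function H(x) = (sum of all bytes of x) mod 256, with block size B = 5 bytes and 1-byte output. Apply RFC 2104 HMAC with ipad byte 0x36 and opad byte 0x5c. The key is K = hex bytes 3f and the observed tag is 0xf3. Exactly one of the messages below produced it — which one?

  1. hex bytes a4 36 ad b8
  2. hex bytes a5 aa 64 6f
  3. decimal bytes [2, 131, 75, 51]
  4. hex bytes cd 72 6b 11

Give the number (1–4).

1

Key hex bytes 3f is 1 byte ≤ B = 5; zero-pad to 5 bytes: K' = 3f 00 00 00 00.
K' ⊕ ipad = 09 36 36 36 36; K' ⊕ opad = 63 5c 5c 5c 5c.
m1: inner = H(09 36 36 36 36 a4 36 ad b8) = 20; tag = H(63 5c 5c 5c 5c 20) = f3 ← matches
m2: inner = H(09 36 36 36 36 a5 aa 64 6f) = 03; tag = H(63 5c 5c 5c 5c 03) = d6
m3: inner = H(09 36 36 36 36 02 83 4b 33) = e4; tag = H(63 5c 5c 5c 5c e4) = b7
m4: inner = H(09 36 36 36 36 cd 72 6b 11) = 9c; tag = H(63 5c 5c 5c 5c 9c) = 6f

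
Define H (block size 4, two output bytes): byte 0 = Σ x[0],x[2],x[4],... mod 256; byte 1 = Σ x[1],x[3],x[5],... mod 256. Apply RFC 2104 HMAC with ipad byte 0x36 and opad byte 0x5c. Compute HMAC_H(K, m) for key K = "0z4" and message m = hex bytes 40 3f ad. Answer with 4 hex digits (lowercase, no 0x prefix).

Key "0z4" = 30 7a 34 is 3 bytes ≤ B = 4; zero-pad to 4 bytes: K' = 30 7a 34 00.
K' ⊕ ipad = 06 4c 02 36.  K' ⊕ opad = 6c 26 68 5c.
Inner input = (K'⊕ipad) ∥ m = 06 4c 02 36 ∥ 40 3f ad.
Inner hash: even-index sum = 245 mod 256 = 245; odd-index sum = 193 mod 256 = 193 → f5 c1.
Outer input = (K'⊕opad) ∥ inner = 6c 26 68 5c ∥ f5 c1.
Outer hash (tag): even-index sum = 457 mod 256 = 201; odd-index sum = 323 mod 256 = 67 → c9 43.

c943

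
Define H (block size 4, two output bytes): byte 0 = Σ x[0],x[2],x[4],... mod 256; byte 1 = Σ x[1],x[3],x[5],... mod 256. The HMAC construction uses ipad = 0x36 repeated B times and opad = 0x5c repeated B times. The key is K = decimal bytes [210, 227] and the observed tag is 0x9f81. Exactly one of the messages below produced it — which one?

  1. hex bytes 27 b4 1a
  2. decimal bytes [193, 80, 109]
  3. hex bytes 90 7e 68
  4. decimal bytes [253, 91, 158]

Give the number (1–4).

Key decimal bytes [210, 227] = d2 e3 is 2 bytes ≤ B = 4; zero-pad to 4 bytes: K' = d2 e3 00 00.
K' ⊕ ipad = e4 d5 36 36; K' ⊕ opad = 8e bf 5c 5c.
m1: inner = H(e4 d5 36 36 27 b4 1a) = 5b bf; tag = H(8e bf 5c 5c 5b bf) = 45da
m2: inner = H(e4 d5 36 36 c1 50 6d) = 48 5b; tag = H(8e bf 5c 5c 48 5b) = 3276
m3: inner = H(e4 d5 36 36 90 7e 68) = 12 89; tag = H(8e bf 5c 5c 12 89) = fca4
m4: inner = H(e4 d5 36 36 fd 5b 9e) = b5 66; tag = H(8e bf 5c 5c b5 66) = 9f81 ← matches

4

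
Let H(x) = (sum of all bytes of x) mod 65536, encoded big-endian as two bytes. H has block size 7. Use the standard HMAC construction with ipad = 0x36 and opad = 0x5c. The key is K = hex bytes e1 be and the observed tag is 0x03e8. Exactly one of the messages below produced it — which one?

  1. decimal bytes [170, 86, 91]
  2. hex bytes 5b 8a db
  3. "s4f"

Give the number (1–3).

3

Key hex bytes e1 be is 2 bytes ≤ B = 7; zero-pad to 7 bytes: K' = e1 be 00 00 00 00 00.
K' ⊕ ipad = d7 88 36 36 36 36 36; K' ⊕ opad = bd e2 5c 5c 5c 5c 5c.
m1: inner = H(d7 88 36 36 36 36 36 aa 56 5b) = 03 c8; tag = H(bd e2 5c 5c 5c 5c 5c 03 c8) = 0436
m2: inner = H(d7 88 36 36 36 36 36 5b 8a db) = 04 2d; tag = H(bd e2 5c 5c 5c 5c 5c 04 2d) = 039c
m3: inner = H(d7 88 36 36 36 36 36 73 34 66) = 03 7a; tag = H(bd e2 5c 5c 5c 5c 5c 03 7a) = 03e8 ← matches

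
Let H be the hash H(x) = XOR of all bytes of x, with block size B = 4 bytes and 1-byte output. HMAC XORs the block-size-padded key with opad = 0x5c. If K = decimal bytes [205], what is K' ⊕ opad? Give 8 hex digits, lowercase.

Key decimal bytes [205] = cd is 1 byte ≤ B = 4; zero-pad to 4 bytes: K' = cd 00 00 00.
XOR each byte with 0x5c: cd⊕5c=91, 00⊕5c=5c, 00⊕5c=5c, 00⊕5c=5c.

915c5c5c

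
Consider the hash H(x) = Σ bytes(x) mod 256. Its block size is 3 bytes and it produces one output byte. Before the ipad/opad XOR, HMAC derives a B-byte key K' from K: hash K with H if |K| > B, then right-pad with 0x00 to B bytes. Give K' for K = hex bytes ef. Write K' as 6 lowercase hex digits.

Key hex bytes ef is 1 byte ≤ B = 3; zero-pad to 3 bytes: K' = ef 00 00.

ef0000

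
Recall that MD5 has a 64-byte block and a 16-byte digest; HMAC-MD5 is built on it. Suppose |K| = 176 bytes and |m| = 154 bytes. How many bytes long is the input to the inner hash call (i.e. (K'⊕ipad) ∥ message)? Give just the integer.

Key is 176 > 64 bytes, so it is hashed to 16 bytes then zero-padded to 64: |K'| = 64.
Inner input = (K'⊕ipad) ∥ m → 64 + 154 = 218 bytes.

218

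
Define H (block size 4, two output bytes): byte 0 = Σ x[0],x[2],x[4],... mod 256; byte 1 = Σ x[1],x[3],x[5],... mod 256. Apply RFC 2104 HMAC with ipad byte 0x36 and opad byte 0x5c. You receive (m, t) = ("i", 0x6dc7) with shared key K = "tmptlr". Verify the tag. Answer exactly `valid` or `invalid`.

Key "tmptlr" = 74 6d 70 74 6c 72 is 6 bytes > B = 4, so hash it first: H(key) = 50 53, then zero-pad to 4 bytes: K' = 50 53 00 00.
K' ⊕ ipad = 66 65 36 36; K' ⊕ opad = 0c 0f 5c 5c.
Inner hash: even-index sum = 261 mod 256 = 5; odd-index sum = 155 mod 256 = 155 → 05 9b.
Outer hash (recomputed tag): even-index sum = 109 mod 256 = 109; odd-index sum = 262 mod 256 = 6 → 6d 06.
Recomputed tag = 6d06; claimed = 6dc7 → mismatch.

invalid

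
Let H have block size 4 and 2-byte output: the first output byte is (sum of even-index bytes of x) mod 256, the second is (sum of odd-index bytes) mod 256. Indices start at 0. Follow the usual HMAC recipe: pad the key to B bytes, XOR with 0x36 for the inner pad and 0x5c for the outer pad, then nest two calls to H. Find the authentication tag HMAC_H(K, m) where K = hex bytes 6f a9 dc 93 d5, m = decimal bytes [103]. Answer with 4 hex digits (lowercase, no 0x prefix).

8bfc

Key hex bytes 6f a9 dc 93 d5 is 5 bytes > B = 4, so hash it first: H(key) = 20 3c, then zero-pad to 4 bytes: K' = 20 3c 00 00.
K' ⊕ ipad = 16 0a 36 36.  K' ⊕ opad = 7c 60 5c 5c.
Inner input = (K'⊕ipad) ∥ m = 16 0a 36 36 ∥ 67.
Inner hash: even-index sum = 179 mod 256 = 179; odd-index sum = 64 mod 256 = 64 → b3 40.
Outer input = (K'⊕opad) ∥ inner = 7c 60 5c 5c ∥ b3 40.
Outer hash (tag): even-index sum = 395 mod 256 = 139; odd-index sum = 252 mod 256 = 252 → 8b fc.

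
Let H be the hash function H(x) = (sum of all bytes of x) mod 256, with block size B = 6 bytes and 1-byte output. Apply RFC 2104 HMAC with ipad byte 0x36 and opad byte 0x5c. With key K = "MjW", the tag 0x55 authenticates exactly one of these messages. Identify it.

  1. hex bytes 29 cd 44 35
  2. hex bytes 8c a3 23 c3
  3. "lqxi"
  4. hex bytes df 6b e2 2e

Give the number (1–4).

Key "MjW" = 4d 6a 57 is 3 bytes ≤ B = 6; zero-pad to 6 bytes: K' = 4d 6a 57 00 00 00.
K' ⊕ ipad = 7b 5c 61 36 36 36; K' ⊕ opad = 11 36 0b 5c 5c 5c.
m1: inner = H(7b 5c 61 36 36 36 29 cd 44 35) = 49; tag = H(11 36 0b 5c 5c 5c 49) = af
m2: inner = H(7b 5c 61 36 36 36 8c a3 23 c3) = ef; tag = H(11 36 0b 5c 5c 5c ef) = 55 ← matches
m3: inner = H(7b 5c 61 36 36 36 6c 71 78 69) = 98; tag = H(11 36 0b 5c 5c 5c 98) = fe
m4: inner = H(7b 5c 61 36 36 36 df 6b e2 2e) = 34; tag = H(11 36 0b 5c 5c 5c 34) = 9a

2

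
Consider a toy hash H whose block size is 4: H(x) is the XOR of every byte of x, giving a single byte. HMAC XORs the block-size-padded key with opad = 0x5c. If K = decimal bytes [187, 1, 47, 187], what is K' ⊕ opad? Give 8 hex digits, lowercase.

e75d73e7

Key decimal bytes [187, 1, 47, 187] = bb 01 2f bb is exactly B = 4 bytes: K' = bb 01 2f bb.
XOR each byte with 0x5c: bb⊕5c=e7, 01⊕5c=5d, 2f⊕5c=73, bb⊕5c=e7.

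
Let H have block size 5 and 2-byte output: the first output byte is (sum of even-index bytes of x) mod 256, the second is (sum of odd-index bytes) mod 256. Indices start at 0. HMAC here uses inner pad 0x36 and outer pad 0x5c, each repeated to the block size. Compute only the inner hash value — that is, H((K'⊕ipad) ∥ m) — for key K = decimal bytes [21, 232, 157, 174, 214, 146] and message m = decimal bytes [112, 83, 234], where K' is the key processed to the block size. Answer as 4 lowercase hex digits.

Key decimal bytes [21, 232, 157, 174, 214, 146] = 15 e8 9d ae d6 92 is 6 bytes > B = 5, so hash it first: H(key) = 88 28, then zero-pad to 5 bytes: K' = 88 28 00 00 00.
K' ⊕ ipad = be 1e 36 36 36.
Inner input = be 1e 36 36 36 ∥ 70 53 ea.
Inner hash: even-index sum = 381 mod 256 = 125; odd-index sum = 430 mod 256 = 174 → 7d ae.

7dae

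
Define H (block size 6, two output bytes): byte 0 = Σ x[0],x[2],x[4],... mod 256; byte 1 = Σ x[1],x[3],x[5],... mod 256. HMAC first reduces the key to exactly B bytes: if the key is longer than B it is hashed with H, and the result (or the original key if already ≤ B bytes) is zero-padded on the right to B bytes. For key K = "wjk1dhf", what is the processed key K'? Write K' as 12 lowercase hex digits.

|K| = 7 > B = 6, so first hash the key.
H(K): even-index sum = 428 mod 256 = 172; odd-index sum = 259 mod 256 = 3 → ac 03.
Zero-pad H(K) = ac 03 to 6 bytes: K' = ac 03 00 00 00 00.

ac0300000000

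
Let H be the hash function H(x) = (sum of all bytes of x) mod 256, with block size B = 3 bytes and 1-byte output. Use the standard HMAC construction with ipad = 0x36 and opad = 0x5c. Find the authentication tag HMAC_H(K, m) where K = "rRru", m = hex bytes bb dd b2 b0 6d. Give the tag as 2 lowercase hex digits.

1f

Key "rRru" = 72 52 72 75 is 4 bytes > B = 3, so hash it first: H(key) = ab, then zero-pad to 3 bytes: K' = ab 00 00.
K' ⊕ ipad = 9d 36 36.  K' ⊕ opad = f7 5c 5c.
Inner input = (K'⊕ipad) ∥ m = 9d 36 36 ∥ bb dd b2 b0 6d.
Inner hash: sum = 157+54+54+187+221+178+176+109 = 1136; mod 256 = 112 → 70.
Outer input = (K'⊕opad) ∥ inner = f7 5c 5c ∥ 70.
Outer hash (tag): sum = 247+92+92+112 = 543; mod 256 = 31 → 1f.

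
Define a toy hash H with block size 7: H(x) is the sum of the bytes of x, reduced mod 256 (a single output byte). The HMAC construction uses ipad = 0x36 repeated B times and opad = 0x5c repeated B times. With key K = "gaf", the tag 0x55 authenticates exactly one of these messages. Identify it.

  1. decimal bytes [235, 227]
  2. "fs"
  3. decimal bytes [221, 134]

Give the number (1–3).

3

Key "gaf" = 67 61 66 is 3 bytes ≤ B = 7; zero-pad to 7 bytes: K' = 67 61 66 00 00 00 00.
K' ⊕ ipad = 51 57 50 36 36 36 36; K' ⊕ opad = 3b 3d 3a 5c 5c 5c 5c.
m1: inner = H(51 57 50 36 36 36 36 eb e3) = 9e; tag = H(3b 3d 3a 5c 5c 5c 5c 9e) = c0
m2: inner = H(51 57 50 36 36 36 36 66 73) = a9; tag = H(3b 3d 3a 5c 5c 5c 5c a9) = cb
m3: inner = H(51 57 50 36 36 36 36 dd 86) = 33; tag = H(3b 3d 3a 5c 5c 5c 5c 33) = 55 ← matches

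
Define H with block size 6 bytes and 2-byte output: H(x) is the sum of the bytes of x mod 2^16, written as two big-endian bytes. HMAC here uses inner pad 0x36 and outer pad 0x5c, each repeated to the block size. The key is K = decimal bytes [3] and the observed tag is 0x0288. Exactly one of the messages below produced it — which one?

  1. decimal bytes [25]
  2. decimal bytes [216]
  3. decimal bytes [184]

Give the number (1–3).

1

Key decimal bytes [3] = 03 is 1 byte ≤ B = 6; zero-pad to 6 bytes: K' = 03 00 00 00 00 00.
K' ⊕ ipad = 35 36 36 36 36 36; K' ⊕ opad = 5f 5c 5c 5c 5c 5c.
m1: inner = H(35 36 36 36 36 36 19) = 01 5c; tag = H(5f 5c 5c 5c 5c 5c 01 5c) = 0288 ← matches
m2: inner = H(35 36 36 36 36 36 d8) = 02 1b; tag = H(5f 5c 5c 5c 5c 5c 02 1b) = 0248
m3: inner = H(35 36 36 36 36 36 b8) = 01 fb; tag = H(5f 5c 5c 5c 5c 5c 01 fb) = 0327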